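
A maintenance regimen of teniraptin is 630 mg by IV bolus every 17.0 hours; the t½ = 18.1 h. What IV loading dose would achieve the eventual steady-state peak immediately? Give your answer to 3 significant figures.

k = ln 2 / 18.1 = 0.03830 h⁻¹
Accumulation ratio R = 1 / (1 − e^(−kτ)) = 1 / (1 − e^(−0.03830×17.0)) = 1 / (1 − 0.5215) = 2.090
Loading dose = maintenance dose × R = 630 × 2.090 ≈ 1320 mg

1320 mg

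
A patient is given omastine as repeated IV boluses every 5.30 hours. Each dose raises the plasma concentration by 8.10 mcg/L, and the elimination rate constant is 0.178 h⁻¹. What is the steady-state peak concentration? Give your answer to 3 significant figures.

13.3 mcg/L

Fraction remaining after one interval: e^(−kτ) = e^(−0.1780 × 5.30) = 0.3893
R = 1 / (1 − 0.3893) = 1.637
Css,max = 8.10 × 1.637 ≈ 13.3 mcg/L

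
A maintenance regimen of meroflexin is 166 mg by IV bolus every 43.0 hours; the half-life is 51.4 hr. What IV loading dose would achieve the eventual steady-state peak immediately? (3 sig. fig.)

377 mg

k = ln 2 / 51.4 = 0.01349 hr⁻¹
Accumulation ratio R = 1 / (1 − e^(−kτ)) = 1 / (1 − e^(−0.01349×43.0)) = 1 / (1 − 0.5600) = 2.273
Loading dose = maintenance dose × R = 166 × 2.273 ≈ 377 mg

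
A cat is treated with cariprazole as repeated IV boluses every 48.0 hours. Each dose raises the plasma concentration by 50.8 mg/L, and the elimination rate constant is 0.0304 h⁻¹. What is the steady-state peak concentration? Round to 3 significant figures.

Fraction remaining after one interval: e^(−kτ) = e^(−0.03040 × 48.0) = 0.2324
R = 1 / (1 − 0.2324) = 1.303
Css,max = 50.8 × 1.303 ≈ 66.2 mg/L

66.2 mg/L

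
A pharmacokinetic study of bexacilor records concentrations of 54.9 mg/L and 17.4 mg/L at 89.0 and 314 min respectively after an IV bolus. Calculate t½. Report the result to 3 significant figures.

k = ln(C₁/C₂) / (t₂ − t₁) = ln(54.9/17.4) / (314 − 89.0)
  = 1.149 / 225.0 = 0.005107 min⁻¹
t½ = ln 2 / k = ln 2 / 0.005107 ≈ 136 minutes

136 minutes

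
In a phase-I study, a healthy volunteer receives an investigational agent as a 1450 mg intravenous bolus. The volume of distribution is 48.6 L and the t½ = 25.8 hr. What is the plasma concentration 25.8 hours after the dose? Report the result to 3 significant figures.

C₀ = dose / V = 1450 / 48.6 = 29.84 mg/L
k = ln 2 / 25.8 = 0.02687 hr⁻¹
C(t) = C₀ e^(−kt) = 29.84 × e^(−0.02687 × 25.8) = 29.84 × e^(−0.6931) = 29.84 × 0.5000 ≈ 14.9 mg/L

14.9 mg/L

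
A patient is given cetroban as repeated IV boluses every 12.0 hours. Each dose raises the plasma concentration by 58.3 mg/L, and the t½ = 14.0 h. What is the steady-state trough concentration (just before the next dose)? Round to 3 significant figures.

71.8 mg/L

k = ln 2 / 14.0 = 0.04951 h⁻¹
Fraction remaining after one interval: e^(−kτ) = e^(−0.04951 × 12.0) = 0.5520
R = 1 / (1 − 0.5520) = 2.232
Css,max = 58.3 × 2.232 = 130.1 mg/L
Css,min = Css,max × e^(−kτ) = 130.1 × 0.5520 ≈ 71.8 mg/L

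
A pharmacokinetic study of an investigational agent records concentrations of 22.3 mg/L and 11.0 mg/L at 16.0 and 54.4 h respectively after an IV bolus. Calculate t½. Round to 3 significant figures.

37.7 hours

k = ln(C₁/C₂) / (t₂ − t₁) = ln(22.3/11.0) / (54.4 − 16.0)
  = 0.7067 / 38.40 = 0.01840 h⁻¹
t½ = ln 2 / k = ln 2 / 0.01840 ≈ 37.7 hours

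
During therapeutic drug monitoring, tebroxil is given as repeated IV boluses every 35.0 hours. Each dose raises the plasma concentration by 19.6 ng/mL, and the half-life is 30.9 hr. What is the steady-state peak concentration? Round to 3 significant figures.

k = ln 2 / 30.9 = 0.02243 hr⁻¹
Fraction remaining after one interval: e^(−kτ) = e^(−0.02243 × 35.0) = 0.4561
R = 1 / (1 − 0.4561) = 1.838
Css,max = 19.6 × 1.838 ≈ 36.0 ng/mL

36.0 ng/mL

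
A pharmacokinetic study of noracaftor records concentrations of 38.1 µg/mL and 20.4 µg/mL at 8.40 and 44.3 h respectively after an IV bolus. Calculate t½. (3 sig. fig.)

k = ln(C₁/C₂) / (t₂ − t₁) = ln(38.1/20.4) / (44.3 − 8.40)
  = 0.6247 / 35.90 = 0.01740 h⁻¹
t½ = ln 2 / k = ln 2 / 0.01740 ≈ 39.8 hours

39.8 hours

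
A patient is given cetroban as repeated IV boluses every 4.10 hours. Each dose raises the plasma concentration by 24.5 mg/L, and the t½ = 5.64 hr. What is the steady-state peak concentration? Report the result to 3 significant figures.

61.9 mg/L

k = ln 2 / 5.64 = 0.1229 hr⁻¹
Fraction remaining after one interval: e^(−kτ) = e^(−0.1229 × 4.10) = 0.6042
R = 1 / (1 − 0.6042) = 2.526
Css,max = 24.5 × 2.526 ≈ 61.9 mg/L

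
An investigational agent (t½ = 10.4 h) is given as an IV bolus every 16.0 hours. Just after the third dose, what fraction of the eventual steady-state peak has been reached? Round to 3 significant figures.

k = ln 2 / 10.4 = 0.06665 h⁻¹
f_n = 1 − e^(−nkτ) = 1 − e^(−3 × 0.06665 × 16.0) = 1 − e^(−3.199) = 1 − 0.04080 ≈ 0.959

0.959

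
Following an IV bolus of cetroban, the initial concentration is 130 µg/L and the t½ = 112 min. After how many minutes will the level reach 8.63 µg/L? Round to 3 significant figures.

438 minutes

k = ln 2 / 112 = 0.006189 min⁻¹
C(t) = C₀ e^(−kt)  ⇒  t = ln(C₀/C) / k
t = ln(130/8.63) / 0.006189 = 2.712 / 0.006189 ≈ 438 minutes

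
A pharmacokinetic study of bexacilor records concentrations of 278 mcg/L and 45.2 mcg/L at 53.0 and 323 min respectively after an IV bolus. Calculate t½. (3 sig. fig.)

103 minutes

k = ln(C₁/C₂) / (t₂ − t₁) = ln(278/45.2) / (323 − 53.0)
  = 1.817 / 270.0 = 0.006728 min⁻¹
t½ = ln 2 / k = ln 2 / 0.006728 ≈ 103 minutes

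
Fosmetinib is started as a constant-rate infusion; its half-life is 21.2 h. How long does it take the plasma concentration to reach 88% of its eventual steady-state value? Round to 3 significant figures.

64.8 hours

k = ln 2 / 21.2 = 0.03270 h⁻¹
f = 1 − e^(−kt)  ⇒  t = −ln(1 − f) / k
t = −ln(1 − 0.88) / 0.03270 = 2.120 / 0.03270 ≈ 64.8 hours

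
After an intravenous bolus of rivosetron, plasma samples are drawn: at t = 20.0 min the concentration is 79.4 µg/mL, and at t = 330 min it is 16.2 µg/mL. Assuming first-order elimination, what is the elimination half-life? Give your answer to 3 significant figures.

135 minutes

k = ln(C₁/C₂) / (t₂ − t₁) = ln(79.4/16.2) / (330 − 20.0)
  = 1.589 / 310.0 = 0.005127 min⁻¹
t½ = ln 2 / k = ln 2 / 0.005127 ≈ 135 minutes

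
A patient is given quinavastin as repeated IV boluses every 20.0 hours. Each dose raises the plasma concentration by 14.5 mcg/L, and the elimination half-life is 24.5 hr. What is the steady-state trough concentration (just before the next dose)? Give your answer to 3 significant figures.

k = ln 2 / 24.5 = 0.02829 hr⁻¹
Fraction remaining after one interval: e^(−kτ) = e^(−0.02829 × 20.0) = 0.5679
R = 1 / (1 − 0.5679) = 2.314
Css,max = 14.5 × 2.314 = 33.56 mcg/L
Css,min = Css,max × e^(−kτ) = 33.56 × 0.5679 ≈ 19.1 mcg/L

19.1 mcg/L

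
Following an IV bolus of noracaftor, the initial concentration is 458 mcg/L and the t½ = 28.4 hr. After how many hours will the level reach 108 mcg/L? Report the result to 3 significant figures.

59.2 hours

k = ln 2 / 28.4 = 0.02441 hr⁻¹
C(t) = C₀ e^(−kt)  ⇒  t = ln(C₀/C) / k
t = ln(458/108) / 0.02441 = 1.445 / 0.02441 ≈ 59.2 hours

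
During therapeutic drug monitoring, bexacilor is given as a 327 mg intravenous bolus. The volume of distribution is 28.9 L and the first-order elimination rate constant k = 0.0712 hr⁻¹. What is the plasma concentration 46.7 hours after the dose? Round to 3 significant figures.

C₀ = dose / V = 327 / 28.9 = 11.31 µg/mL
C(t) = C₀ e^(−kt) = 11.31 × e^(−0.07120 × 46.7) = 11.31 × e^(−3.325) = 11.31 × 0.03597 ≈ 0.407 µg/mL

0.407 µg/mL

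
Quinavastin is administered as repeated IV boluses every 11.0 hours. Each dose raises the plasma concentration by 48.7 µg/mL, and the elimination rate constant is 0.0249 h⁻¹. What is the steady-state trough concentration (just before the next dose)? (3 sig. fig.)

155 µg/mL

Fraction remaining after one interval: e^(−kτ) = e^(−0.02490 × 11.0) = 0.7604
R = 1 / (1 − 0.7604) = 4.174
Css,max = 48.7 × 4.174 = 203.3 µg/mL
Css,min = Css,max × e^(−kτ) = 203.3 × 0.7604 ≈ 155 µg/mL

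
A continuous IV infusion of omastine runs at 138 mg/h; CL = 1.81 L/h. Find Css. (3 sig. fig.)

76.2 µg/mL

Css = infusion rate / CL = 138 / 1.81 ≈ 76.2 µg/mL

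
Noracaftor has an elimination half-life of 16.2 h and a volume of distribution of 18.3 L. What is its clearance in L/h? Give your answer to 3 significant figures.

k = ln 2 / t½ = ln 2 / 16.2 = 0.04279 h⁻¹
CL = k · V = 0.04279 × 18.3 ≈ 0.783 L/h

0.783 L/h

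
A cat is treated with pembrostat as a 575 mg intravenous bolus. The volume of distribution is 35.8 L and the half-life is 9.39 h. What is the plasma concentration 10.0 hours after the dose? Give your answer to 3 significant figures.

C₀ = dose / V = 575 / 35.8 = 16.06 mg/L
k = ln 2 / 9.39 = 0.07382 h⁻¹
C(t) = C₀ e^(−kt) = 16.06 × e^(−0.07382 × 10.0) = 16.06 × e^(−0.7382) = 16.06 × 0.4780 ≈ 7.68 mg/L

7.68 mg/L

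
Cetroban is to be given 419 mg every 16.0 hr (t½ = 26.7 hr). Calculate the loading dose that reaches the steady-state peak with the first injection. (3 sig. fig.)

1230 mg

k = ln 2 / 26.7 = 0.02596 hr⁻¹
Accumulation ratio R = 1 / (1 − e^(−kτ)) = 1 / (1 − e^(−0.02596×16.0)) = 1 / (1 − 0.6601) = 2.942
Loading dose = maintenance dose × R = 419 × 2.942 ≈ 1230 mg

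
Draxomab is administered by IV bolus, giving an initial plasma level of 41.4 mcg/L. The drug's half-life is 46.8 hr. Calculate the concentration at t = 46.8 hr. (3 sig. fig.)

20.7 mcg/L

k = ln 2 / 46.8 = 0.01481 hr⁻¹
C(t) = C₀ e^(−kt) = 41.4 × e^(−0.01481 × 46.8) = 41.4 × e^(−0.6931) = 41.4 × 0.5000 ≈ 20.7 mcg/L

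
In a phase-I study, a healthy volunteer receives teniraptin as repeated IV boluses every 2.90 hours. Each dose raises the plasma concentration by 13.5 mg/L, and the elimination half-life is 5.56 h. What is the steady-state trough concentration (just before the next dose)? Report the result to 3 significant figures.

k = ln 2 / 5.56 = 0.1247 h⁻¹
Fraction remaining after one interval: e^(−kτ) = e^(−0.1247 × 2.90) = 0.6966
R = 1 / (1 − 0.6966) = 3.296
Css,max = 13.5 × 3.296 = 44.50 mg/L
Css,min = Css,max × e^(−kτ) = 44.50 × 0.6966 ≈ 31.0 mg/L

31.0 mg/L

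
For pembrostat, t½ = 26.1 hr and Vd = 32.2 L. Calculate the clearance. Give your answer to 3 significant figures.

k = ln 2 / t½ = ln 2 / 26.1 = 0.02656 hr⁻¹
CL = k · V = 0.02656 × 32.2 ≈ 0.855 L/hr

0.855 L/hr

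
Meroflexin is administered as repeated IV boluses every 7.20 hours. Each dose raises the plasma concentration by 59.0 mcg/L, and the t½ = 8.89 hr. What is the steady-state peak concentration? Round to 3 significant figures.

137 mcg/L

k = ln 2 / 8.89 = 0.07797 hr⁻¹
Fraction remaining after one interval: e^(−kτ) = e^(−0.07797 × 7.20) = 0.5704
R = 1 / (1 − 0.5704) = 2.328
Css,max = 59.0 × 2.328 ≈ 137 mcg/L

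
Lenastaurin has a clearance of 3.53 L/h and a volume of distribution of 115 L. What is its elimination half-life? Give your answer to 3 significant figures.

k = CL / V = 3.53 / 115 = 0.03070 h⁻¹
t½ = ln 2 / k = ln 2 / 0.03070 ≈ 22.6 hours

22.6 hours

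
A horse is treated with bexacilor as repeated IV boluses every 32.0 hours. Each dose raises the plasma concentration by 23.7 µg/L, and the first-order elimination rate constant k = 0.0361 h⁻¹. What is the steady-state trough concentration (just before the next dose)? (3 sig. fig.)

10.9 µg/L

Fraction remaining after one interval: e^(−kτ) = e^(−0.03610 × 32.0) = 0.3150
R = 1 / (1 − 0.3150) = 1.460
Css,max = 23.7 × 1.460 = 34.60 µg/L
Css,min = Css,max × e^(−kτ) = 34.60 × 0.3150 ≈ 10.9 µg/L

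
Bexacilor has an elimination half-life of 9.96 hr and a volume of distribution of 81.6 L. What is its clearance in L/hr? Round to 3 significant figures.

k = ln 2 / t½ = ln 2 / 9.96 = 0.06959 hr⁻¹
CL = k · V = 0.06959 × 81.6 ≈ 5.68 L/hr

5.68 L/hr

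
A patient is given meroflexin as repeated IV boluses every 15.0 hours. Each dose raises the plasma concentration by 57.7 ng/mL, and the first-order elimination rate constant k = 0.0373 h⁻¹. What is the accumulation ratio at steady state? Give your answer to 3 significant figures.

Fraction remaining after one interval: e^(−kτ) = e^(−0.03730 × 15.0) = 0.5715
R = 1 / (1 − 0.5715) = 1 / 0.4285 ≈ 2.33

2.33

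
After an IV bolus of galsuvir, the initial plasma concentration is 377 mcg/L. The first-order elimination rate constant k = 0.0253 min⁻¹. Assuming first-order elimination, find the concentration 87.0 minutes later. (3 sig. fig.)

C(t) = C₀ e^(−kt) = 377 × e^(−0.02530 × 87.0) = 377 × e^(−2.201) = 377 × 0.1107 ≈ 41.7 mcg/L

41.7 mcg/L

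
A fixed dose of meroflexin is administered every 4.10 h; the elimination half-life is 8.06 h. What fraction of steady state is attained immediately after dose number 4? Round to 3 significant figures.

0.756

k = ln 2 / 8.06 = 0.08600 h⁻¹
f_n = 1 − e^(−nkτ) = 1 − e^(−4 × 0.08600 × 4.10) = 1 − e^(−1.410) = 1 − 0.2441 ≈ 0.756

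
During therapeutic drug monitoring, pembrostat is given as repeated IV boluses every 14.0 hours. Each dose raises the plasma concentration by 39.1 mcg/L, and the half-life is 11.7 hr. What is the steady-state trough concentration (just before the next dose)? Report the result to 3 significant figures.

30.3 mcg/L

k = ln 2 / 11.7 = 0.05924 hr⁻¹
Fraction remaining after one interval: e^(−kτ) = e^(−0.05924 × 14.0) = 0.4363
R = 1 / (1 − 0.4363) = 1.774
Css,max = 39.1 × 1.774 = 69.36 mcg/L
Css,min = Css,max × e^(−kτ) = 69.36 × 0.4363 ≈ 30.3 mcg/L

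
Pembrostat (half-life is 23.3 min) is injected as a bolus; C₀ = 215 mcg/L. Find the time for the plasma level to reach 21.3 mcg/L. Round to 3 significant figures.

77.7 minutes

k = ln 2 / 23.3 = 0.02975 min⁻¹
C(t) = C₀ e^(−kt)  ⇒  t = ln(C₀/C) / k
t = ln(215/21.3) / 0.02975 = 2.312 / 0.02975 ≈ 77.7 minutes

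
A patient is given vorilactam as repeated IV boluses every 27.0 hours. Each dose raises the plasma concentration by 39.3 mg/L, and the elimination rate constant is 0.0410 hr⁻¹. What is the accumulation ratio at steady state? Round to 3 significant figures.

1.49

Fraction remaining after one interval: e^(−kτ) = e^(−0.04100 × 27.0) = 0.3305
R = 1 / (1 − 0.3305) = 1 / 0.6695 ≈ 1.49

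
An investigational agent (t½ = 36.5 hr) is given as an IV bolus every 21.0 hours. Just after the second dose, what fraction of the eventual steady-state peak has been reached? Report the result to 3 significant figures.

0.550

k = ln 2 / 36.5 = 0.01899 hr⁻¹
f_n = 1 − e^(−nkτ) = 1 − e^(−2 × 0.01899 × 21.0) = 1 − e^(−0.7976) = 1 − 0.4504 ≈ 0.550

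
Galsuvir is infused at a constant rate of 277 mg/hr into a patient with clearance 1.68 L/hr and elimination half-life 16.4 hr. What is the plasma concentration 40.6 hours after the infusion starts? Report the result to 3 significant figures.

135 µg/mL

Css = rate / CL = 277 / 1.68 = 164.9 µg/mL
k = ln 2 / 16.4 = 0.04227 hr⁻¹
C(t) = Css (1 − e^(−kt)) = 164.9 × (1 − e^(−1.716)) = 164.9 × 0.8202 ≈ 135 µg/mL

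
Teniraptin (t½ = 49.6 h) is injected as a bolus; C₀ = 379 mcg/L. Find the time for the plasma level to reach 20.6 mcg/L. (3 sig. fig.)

208 hours

k = ln 2 / 49.6 = 0.01397 h⁻¹
C(t) = C₀ e^(−kt)  ⇒  t = ln(C₀/C) / k
t = ln(379/20.6) / 0.01397 = 2.912 / 0.01397 ≈ 208 hours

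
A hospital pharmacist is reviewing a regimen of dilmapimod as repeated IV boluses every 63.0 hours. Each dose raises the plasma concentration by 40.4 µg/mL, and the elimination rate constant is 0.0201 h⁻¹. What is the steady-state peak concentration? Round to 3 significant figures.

56.3 µg/mL

Fraction remaining after one interval: e^(−kτ) = e^(−0.02010 × 63.0) = 0.2819
R = 1 / (1 − 0.2819) = 1.393
Css,max = 40.4 × 1.393 ≈ 56.3 µg/mL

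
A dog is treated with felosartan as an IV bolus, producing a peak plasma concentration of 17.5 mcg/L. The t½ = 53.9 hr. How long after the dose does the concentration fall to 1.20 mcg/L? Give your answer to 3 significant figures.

k = ln 2 / 53.9 = 0.01286 hr⁻¹
C(t) = C₀ e^(−kt)  ⇒  t = ln(C₀/C) / k
t = ln(17.5/1.20) / 0.01286 = 2.680 / 0.01286 ≈ 208 hours

208 hours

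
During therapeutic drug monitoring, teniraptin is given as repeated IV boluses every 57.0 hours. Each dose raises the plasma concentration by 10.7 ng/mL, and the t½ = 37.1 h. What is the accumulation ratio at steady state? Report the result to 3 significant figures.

1.53

k = ln 2 / 37.1 = 0.01868 h⁻¹
Fraction remaining after one interval: e^(−kτ) = e^(−0.01868 × 57.0) = 0.3447
R = 1 / (1 − 0.3447) = 1 / 0.6553 ≈ 1.53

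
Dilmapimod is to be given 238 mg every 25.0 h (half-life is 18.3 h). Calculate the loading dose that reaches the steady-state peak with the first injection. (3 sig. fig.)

389 mg

k = ln 2 / 18.3 = 0.03788 h⁻¹
Accumulation ratio R = 1 / (1 − e^(−kτ)) = 1 / (1 − e^(−0.03788×25.0)) = 1 / (1 − 0.3879) = 1.634
Loading dose = maintenance dose × R = 238 × 1.634 ≈ 389 mg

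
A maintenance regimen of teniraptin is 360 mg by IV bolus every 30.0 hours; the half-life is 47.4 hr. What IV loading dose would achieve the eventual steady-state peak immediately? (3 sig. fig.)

k = ln 2 / 47.4 = 0.01462 hr⁻¹
Accumulation ratio R = 1 / (1 − e^(−kτ)) = 1 / (1 − e^(−0.01462×30.0)) = 1 / (1 − 0.6449) = 2.816
Loading dose = maintenance dose × R = 360 × 2.816 ≈ 1010 mg

1010 mg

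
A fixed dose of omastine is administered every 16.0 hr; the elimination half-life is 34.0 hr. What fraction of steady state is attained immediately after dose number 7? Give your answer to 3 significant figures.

k = ln 2 / 34.0 = 0.02039 hr⁻¹
f_n = 1 − e^(−nkτ) = 1 − e^(−7 × 0.02039 × 16.0) = 1 − e^(−2.283) = 1 − 0.1019 ≈ 0.898

0.898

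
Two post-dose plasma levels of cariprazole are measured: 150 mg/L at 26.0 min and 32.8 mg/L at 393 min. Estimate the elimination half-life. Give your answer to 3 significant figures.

k = ln(C₁/C₂) / (t₂ − t₁) = ln(150/32.8) / (393 − 26.0)
  = 1.520 / 367.0 = 0.004142 min⁻¹
t½ = ln 2 / k = ln 2 / 0.004142 ≈ 167 minutes

167 minutes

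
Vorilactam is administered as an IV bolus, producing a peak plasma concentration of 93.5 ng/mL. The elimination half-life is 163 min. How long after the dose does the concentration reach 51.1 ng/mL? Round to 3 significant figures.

k = ln 2 / 163 = 0.004252 min⁻¹
C(t) = C₀ e^(−kt)  ⇒  t = ln(C₀/C) / k
t = ln(93.5/51.1) / 0.004252 = 0.6042 / 0.004252 ≈ 142 minutes

142 minutes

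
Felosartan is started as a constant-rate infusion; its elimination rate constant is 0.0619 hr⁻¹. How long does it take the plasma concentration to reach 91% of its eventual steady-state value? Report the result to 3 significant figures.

38.9 hours

f = 1 − e^(−kt)  ⇒  t = −ln(1 − f) / k
t = −ln(1 − 0.91) / 0.06190 = 2.408 / 0.06190 ≈ 38.9 hours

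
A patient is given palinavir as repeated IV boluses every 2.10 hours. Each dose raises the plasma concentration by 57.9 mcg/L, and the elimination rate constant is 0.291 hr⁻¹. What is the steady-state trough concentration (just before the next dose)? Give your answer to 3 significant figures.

Fraction remaining after one interval: e^(−kτ) = e^(−0.2910 × 2.10) = 0.5428
R = 1 / (1 − 0.5428) = 2.187
Css,max = 57.9 × 2.187 = 126.6 mcg/L
Css,min = Css,max × e^(−kτ) = 126.6 × 0.5428 ≈ 68.7 mcg/L

68.7 mcg/L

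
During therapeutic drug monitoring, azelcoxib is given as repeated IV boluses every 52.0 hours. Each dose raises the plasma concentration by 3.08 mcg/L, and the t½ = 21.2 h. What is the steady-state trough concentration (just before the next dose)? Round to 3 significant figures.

0.688 mcg/L

k = ln 2 / 21.2 = 0.03270 h⁻¹
Fraction remaining after one interval: e^(−kτ) = e^(−0.03270 × 52.0) = 0.1827
R = 1 / (1 − 0.1827) = 1.223
Css,max = 3.08 × 1.223 = 3.768 mcg/L
Css,min = Css,max × e^(−kτ) = 3.768 × 0.1827 ≈ 0.688 mcg/L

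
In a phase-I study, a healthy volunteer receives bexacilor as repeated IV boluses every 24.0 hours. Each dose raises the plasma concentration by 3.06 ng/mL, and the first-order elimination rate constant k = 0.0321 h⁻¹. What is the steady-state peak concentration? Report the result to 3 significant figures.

Fraction remaining after one interval: e^(−kτ) = e^(−0.03210 × 24.0) = 0.4628
R = 1 / (1 − 0.4628) = 1.862
Css,max = 3.06 × 1.862 ≈ 5.70 ng/mL

5.70 ng/mL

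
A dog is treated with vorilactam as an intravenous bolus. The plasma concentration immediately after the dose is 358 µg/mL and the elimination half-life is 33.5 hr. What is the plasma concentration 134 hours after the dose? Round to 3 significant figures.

22.4 µg/mL

k = ln 2 / 33.5 = 0.02069 hr⁻¹
134 hr is 4.000 half-lives, so C = 358 × (1/2)^4.000 = 358 × 0.06250 ≈ 22.4 µg/mL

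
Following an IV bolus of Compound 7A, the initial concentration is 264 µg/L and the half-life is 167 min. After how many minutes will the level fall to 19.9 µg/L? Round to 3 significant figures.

k = ln 2 / 167 = 0.004151 min⁻¹
C(t) = C₀ e^(−kt)  ⇒  t = ln(C₀/C) / k
t = ln(264/19.9) / 0.004151 = 2.585 / 0.004151 ≈ 623 minutes

623 minutes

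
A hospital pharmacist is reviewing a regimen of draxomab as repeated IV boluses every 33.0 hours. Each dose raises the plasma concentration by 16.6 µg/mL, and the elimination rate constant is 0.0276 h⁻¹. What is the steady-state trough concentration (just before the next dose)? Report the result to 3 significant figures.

11.2 µg/mL

Fraction remaining after one interval: e^(−kτ) = e^(−0.02760 × 33.0) = 0.4022
R = 1 / (1 − 0.4022) = 1.673
Css,max = 16.6 × 1.673 = 27.77 µg/mL
Css,min = Css,max × e^(−kτ) = 27.77 × 0.4022 ≈ 11.2 µg/mL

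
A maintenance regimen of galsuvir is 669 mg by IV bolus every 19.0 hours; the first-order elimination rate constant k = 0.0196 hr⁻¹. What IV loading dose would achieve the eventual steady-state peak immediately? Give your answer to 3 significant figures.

Accumulation ratio R = 1 / (1 − e^(−kτ)) = 1 / (1 − e^(−0.01960×19.0)) = 1 / (1 − 0.6891) = 3.216
Loading dose = maintenance dose × R = 669 × 3.216 ≈ 2150 mg

2150 mg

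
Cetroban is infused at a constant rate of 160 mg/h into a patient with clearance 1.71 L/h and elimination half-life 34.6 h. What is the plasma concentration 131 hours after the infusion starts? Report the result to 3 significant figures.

Css = rate / CL = 160 / 1.71 = 93.57 µg/mL
k = ln 2 / 34.6 = 0.02003 h⁻¹
C(t) = Css (1 − e^(−kt)) = 93.57 × (1 − e^(−2.624)) = 93.57 × 0.9275 ≈ 86.8 µg/mL

86.8 µg/mL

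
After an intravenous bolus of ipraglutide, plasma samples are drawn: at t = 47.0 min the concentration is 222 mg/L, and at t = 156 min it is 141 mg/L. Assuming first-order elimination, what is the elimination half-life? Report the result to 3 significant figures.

k = ln(C₁/C₂) / (t₂ − t₁) = ln(222/141) / (156 − 47.0)
  = 0.4539 / 109.0 = 0.004164 min⁻¹
t½ = ln 2 / k = ln 2 / 0.004164 ≈ 166 minutes

166 minutes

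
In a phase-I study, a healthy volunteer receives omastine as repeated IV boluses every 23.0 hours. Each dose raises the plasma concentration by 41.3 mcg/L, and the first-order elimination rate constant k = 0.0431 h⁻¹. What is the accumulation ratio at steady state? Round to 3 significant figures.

1.59

Fraction remaining after one interval: e^(−kτ) = e^(−0.04310 × 23.0) = 0.3711
R = 1 / (1 − 0.3711) = 1 / 0.6289 ≈ 1.59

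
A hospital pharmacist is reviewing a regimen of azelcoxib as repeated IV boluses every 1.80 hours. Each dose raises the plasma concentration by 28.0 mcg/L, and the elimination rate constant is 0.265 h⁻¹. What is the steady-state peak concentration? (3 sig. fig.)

Fraction remaining after one interval: e^(−kτ) = e^(−0.2650 × 1.80) = 0.6206
R = 1 / (1 − 0.6206) = 2.636
Css,max = 28.0 × 2.636 ≈ 73.8 mcg/L

73.8 mcg/L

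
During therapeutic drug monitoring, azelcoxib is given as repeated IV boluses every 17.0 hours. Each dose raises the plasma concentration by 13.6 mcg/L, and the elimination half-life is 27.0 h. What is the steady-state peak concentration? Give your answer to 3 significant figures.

k = ln 2 / 27.0 = 0.02567 h⁻¹
Fraction remaining after one interval: e^(−kτ) = e^(−0.02567 × 17.0) = 0.6463
R = 1 / (1 − 0.6463) = 2.828
Css,max = 13.6 × 2.828 ≈ 38.5 mcg/L

38.5 mcg/L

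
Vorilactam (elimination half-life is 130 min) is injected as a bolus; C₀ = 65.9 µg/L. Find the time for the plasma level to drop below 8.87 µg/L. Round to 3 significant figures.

376 minutes

k = ln 2 / 130 = 0.005332 min⁻¹
C(t) = C₀ e^(−kt)  ⇒  t = ln(C₀/C) / k
t = ln(65.9/8.87) / 0.005332 = 2.005 / 0.005332 ≈ 376 minutes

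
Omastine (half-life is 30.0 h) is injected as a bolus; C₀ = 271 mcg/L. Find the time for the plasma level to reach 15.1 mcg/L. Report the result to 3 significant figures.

k = ln 2 / 30.0 = 0.02310 h⁻¹
C(t) = C₀ e^(−kt)  ⇒  t = ln(C₀/C) / k
t = ln(271/15.1) / 0.02310 = 2.887 / 0.02310 ≈ 125 hours

125 hours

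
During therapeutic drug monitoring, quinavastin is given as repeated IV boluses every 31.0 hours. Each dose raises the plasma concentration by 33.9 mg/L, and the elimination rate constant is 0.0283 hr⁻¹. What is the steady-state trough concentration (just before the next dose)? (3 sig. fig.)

Fraction remaining after one interval: e^(−kτ) = e^(−0.02830 × 31.0) = 0.4159
R = 1 / (1 − 0.4159) = 1.712
Css,max = 33.9 × 1.712 = 58.04 mg/L
Css,min = Css,max × e^(−kτ) = 58.04 × 0.4159 ≈ 24.1 mg/L

24.1 mg/L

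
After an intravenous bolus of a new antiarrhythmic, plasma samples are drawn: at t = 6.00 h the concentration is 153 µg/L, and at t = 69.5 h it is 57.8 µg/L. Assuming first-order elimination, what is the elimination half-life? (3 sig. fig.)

45.2 hours

k = ln(C₁/C₂) / (t₂ − t₁) = ln(153/57.8) / (69.5 − 6.00)
  = 0.9734 / 63.50 = 0.01533 h⁻¹
t½ = ln 2 / k = ln 2 / 0.01533 ≈ 45.2 hours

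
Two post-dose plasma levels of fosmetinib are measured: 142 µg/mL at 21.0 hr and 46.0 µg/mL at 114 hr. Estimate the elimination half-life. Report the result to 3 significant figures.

57.2 hours

k = ln(C₁/C₂) / (t₂ − t₁) = ln(142/46.0) / (114 − 21.0)
  = 1.127 / 93.00 = 0.01212 hr⁻¹
t½ = ln 2 / k = ln 2 / 0.01212 ≈ 57.2 hours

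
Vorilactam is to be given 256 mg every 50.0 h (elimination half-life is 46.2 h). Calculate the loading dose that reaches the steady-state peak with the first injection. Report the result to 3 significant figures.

485 mg

k = ln 2 / 46.2 = 0.01500 h⁻¹
Accumulation ratio R = 1 / (1 − e^(−kτ)) = 1 / (1 − e^(−0.01500×50.0)) = 1 / (1 − 0.4723) = 1.895
Loading dose = maintenance dose × R = 256 × 1.895 ≈ 485 mg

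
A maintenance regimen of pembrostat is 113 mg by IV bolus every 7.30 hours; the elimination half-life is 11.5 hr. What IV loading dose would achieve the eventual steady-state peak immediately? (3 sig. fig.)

k = ln 2 / 11.5 = 0.06027 hr⁻¹
Accumulation ratio R = 1 / (1 − e^(−kτ)) = 1 / (1 − e^(−0.06027×7.30)) = 1 / (1 − 0.6440) = 2.809
Loading dose = maintenance dose × R = 113 × 2.809 ≈ 317 mg

317 mg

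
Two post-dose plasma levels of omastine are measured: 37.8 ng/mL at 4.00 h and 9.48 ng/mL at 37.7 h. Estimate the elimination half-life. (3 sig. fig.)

16.9 hours

k = ln(C₁/C₂) / (t₂ − t₁) = ln(37.8/9.48) / (37.7 − 4.00)
  = 1.383 / 33.70 = 0.04104 h⁻¹
t½ = ln 2 / k = ln 2 / 0.04104 ≈ 16.9 hours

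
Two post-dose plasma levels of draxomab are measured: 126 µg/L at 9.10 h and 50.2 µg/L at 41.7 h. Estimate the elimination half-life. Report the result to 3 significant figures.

k = ln(C₁/C₂) / (t₂ − t₁) = ln(126/50.2) / (41.7 − 9.10)
  = 0.9203 / 32.60 = 0.02823 h⁻¹
t½ = ln 2 / k = ln 2 / 0.02823 ≈ 24.6 hours

24.6 hours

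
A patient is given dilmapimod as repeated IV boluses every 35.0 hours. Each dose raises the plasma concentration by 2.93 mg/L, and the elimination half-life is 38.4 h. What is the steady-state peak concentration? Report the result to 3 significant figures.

k = ln 2 / 38.4 = 0.01805 h⁻¹
Fraction remaining after one interval: e^(−kτ) = e^(−0.01805 × 35.0) = 0.5316
R = 1 / (1 − 0.5316) = 2.135
Css,max = 2.93 × 2.135 ≈ 6.26 mg/L

6.26 mg/L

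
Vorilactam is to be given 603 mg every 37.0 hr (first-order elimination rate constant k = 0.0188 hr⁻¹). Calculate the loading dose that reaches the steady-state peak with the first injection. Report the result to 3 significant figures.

Accumulation ratio R = 1 / (1 − e^(−kτ)) = 1 / (1 − e^(−0.01880×37.0)) = 1 / (1 − 0.4988) = 1.995
Loading dose = maintenance dose × R = 603 × 1.995 ≈ 1200 mg

1200 mg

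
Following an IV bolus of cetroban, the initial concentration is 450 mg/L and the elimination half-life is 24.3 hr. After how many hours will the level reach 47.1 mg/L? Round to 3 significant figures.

k = ln 2 / 24.3 = 0.02852 hr⁻¹
C(t) = C₀ e^(−kt)  ⇒  t = ln(C₀/C) / k
t = ln(450/47.1) / 0.02852 = 2.257 / 0.02852 ≈ 79.1 hours

79.1 hours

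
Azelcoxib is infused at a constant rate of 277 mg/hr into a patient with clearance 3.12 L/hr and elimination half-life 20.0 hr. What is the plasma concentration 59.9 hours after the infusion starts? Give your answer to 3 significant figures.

Css = rate / CL = 277 / 3.12 = 88.78 µg/mL
k = ln 2 / 20.0 = 0.03466 hr⁻¹
C(t) = Css (1 − e^(−kt)) = 88.78 × (1 − e^(−2.076)) = 88.78 × 0.8746 ≈ 77.6 µg/mL

77.6 µg/mL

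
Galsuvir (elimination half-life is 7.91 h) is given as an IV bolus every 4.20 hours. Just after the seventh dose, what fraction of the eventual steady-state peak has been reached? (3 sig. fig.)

k = ln 2 / 7.91 = 0.08763 h⁻¹
f_n = 1 − e^(−nkτ) = 1 − e^(−7 × 0.08763 × 4.20) = 1 − e^(−2.576) = 1 − 0.07605 ≈ 0.924

0.924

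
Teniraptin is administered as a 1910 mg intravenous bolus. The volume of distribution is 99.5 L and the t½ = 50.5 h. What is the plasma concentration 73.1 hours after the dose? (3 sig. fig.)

7.04 mg/L

C₀ = dose / V = 1910 / 99.5 = 19.20 mg/L
k = ln 2 / 50.5 = 0.01373 h⁻¹
C(t) = C₀ e^(−kt) = 19.20 × e^(−0.01373 × 73.1) = 19.20 × e^(−1.003) = 19.20 × 0.3666 ≈ 7.04 mg/L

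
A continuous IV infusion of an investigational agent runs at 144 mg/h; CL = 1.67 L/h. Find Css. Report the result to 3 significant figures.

Css = infusion rate / CL = 144 / 1.67 ≈ 86.2 mg/L

86.2 mg/L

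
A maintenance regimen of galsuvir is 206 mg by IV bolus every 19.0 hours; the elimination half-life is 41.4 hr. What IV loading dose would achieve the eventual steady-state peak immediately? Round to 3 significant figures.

k = ln 2 / 41.4 = 0.01674 hr⁻¹
Accumulation ratio R = 1 / (1 − e^(−kτ)) = 1 / (1 − e^(−0.01674×19.0)) = 1 / (1 − 0.7275) = 3.670
Loading dose = maintenance dose × R = 206 × 3.670 ≈ 756 mg

756 mg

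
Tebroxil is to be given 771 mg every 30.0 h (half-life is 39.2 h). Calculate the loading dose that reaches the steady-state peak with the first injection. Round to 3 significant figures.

1870 mg

k = ln 2 / 39.2 = 0.01768 h⁻¹
Accumulation ratio R = 1 / (1 − e^(−kτ)) = 1 / (1 − e^(−0.01768×30.0)) = 1 / (1 − 0.5883) = 2.429
Loading dose = maintenance dose × R = 771 × 2.429 ≈ 1870 mg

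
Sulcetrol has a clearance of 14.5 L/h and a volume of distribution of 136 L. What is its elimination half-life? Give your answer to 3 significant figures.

6.50 hours

k = CL / V = 14.5 / 136 = 0.1066 h⁻¹
t½ = ln 2 / k = ln 2 / 0.1066 ≈ 6.50 hours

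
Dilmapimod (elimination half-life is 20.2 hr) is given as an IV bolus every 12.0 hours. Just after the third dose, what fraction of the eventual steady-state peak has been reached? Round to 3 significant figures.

0.709

k = ln 2 / 20.2 = 0.03431 hr⁻¹
f_n = 1 − e^(−nkτ) = 1 − e^(−3 × 0.03431 × 12.0) = 1 − e^(−1.235) = 1 − 0.2907 ≈ 0.709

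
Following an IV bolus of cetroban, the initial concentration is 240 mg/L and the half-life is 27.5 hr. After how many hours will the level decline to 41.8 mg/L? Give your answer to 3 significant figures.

69.3 hours

k = ln 2 / 27.5 = 0.02521 hr⁻¹
C(t) = C₀ e^(−kt)  ⇒  t = ln(C₀/C) / k
t = ln(240/41.8) / 0.02521 = 1.748 / 0.02521 ≈ 69.3 hours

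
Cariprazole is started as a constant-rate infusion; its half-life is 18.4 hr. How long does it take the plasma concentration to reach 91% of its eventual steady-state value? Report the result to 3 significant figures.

k = ln 2 / 18.4 = 0.03767 hr⁻¹
f = 1 − e^(−kt)  ⇒  t = −ln(1 − f) / k
t = −ln(1 − 0.91) / 0.03767 = 2.408 / 0.03767 ≈ 63.9 hours

63.9 hours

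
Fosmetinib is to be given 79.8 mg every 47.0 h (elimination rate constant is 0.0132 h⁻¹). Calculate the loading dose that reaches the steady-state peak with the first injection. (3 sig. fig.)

173 mg

Accumulation ratio R = 1 / (1 − e^(−kτ)) = 1 / (1 − e^(−0.01320×47.0)) = 1 / (1 − 0.5377) = 2.163
Loading dose = maintenance dose × R = 79.8 × 2.163 ≈ 173 mg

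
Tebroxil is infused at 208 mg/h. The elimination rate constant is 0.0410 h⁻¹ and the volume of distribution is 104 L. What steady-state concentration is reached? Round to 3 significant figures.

CL = k · V = 0.0410 × 104 = 4.264 L/h
Css = rate / CL = 208 / 4.264 ≈ 48.8 mg/L

48.8 mg/L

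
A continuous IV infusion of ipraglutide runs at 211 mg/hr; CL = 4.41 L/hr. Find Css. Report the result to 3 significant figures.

47.8 mg/L

Css = infusion rate / CL = 211 / 4.41 ≈ 47.8 mg/L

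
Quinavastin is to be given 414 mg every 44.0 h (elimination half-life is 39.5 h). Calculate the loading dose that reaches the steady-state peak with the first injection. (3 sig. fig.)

770 mg

k = ln 2 / 39.5 = 0.01755 h⁻¹
Accumulation ratio R = 1 / (1 − e^(−kτ)) = 1 / (1 − e^(−0.01755×44.0)) = 1 / (1 − 0.4620) = 1.859
Loading dose = maintenance dose × R = 414 × 1.859 ≈ 770 mg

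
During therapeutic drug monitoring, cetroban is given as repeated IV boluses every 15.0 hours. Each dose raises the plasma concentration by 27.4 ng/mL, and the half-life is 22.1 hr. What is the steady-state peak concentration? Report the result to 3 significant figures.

k = ln 2 / 22.1 = 0.03136 hr⁻¹
Fraction remaining after one interval: e^(−kτ) = e^(−0.03136 × 15.0) = 0.6247
R = 1 / (1 − 0.6247) = 2.665
Css,max = 27.4 × 2.665 ≈ 73.0 ng/mL

73.0 ng/mL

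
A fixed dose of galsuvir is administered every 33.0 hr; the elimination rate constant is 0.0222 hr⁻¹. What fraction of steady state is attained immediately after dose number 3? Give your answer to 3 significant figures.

f_n = 1 − e^(−nkτ) = 1 − e^(−3 × 0.02220 × 33.0) = 1 − e^(−2.198) = 1 − 0.1110 ≈ 0.889

0.889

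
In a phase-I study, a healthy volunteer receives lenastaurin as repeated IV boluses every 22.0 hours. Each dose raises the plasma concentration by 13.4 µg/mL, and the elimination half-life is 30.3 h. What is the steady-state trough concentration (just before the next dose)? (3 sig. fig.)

k = ln 2 / 30.3 = 0.02288 h⁻¹
Fraction remaining after one interval: e^(−kτ) = e^(−0.02288 × 22.0) = 0.6045
R = 1 / (1 − 0.6045) = 2.529
Css,max = 13.4 × 2.529 = 33.89 µg/mL
Css,min = Css,max × e^(−kτ) = 33.89 × 0.6045 ≈ 20.5 µg/mL

20.5 µg/mL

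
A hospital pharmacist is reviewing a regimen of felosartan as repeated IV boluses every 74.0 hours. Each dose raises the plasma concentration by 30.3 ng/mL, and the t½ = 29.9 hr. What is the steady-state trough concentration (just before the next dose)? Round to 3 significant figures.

6.65 ng/mL

k = ln 2 / 29.9 = 0.02318 hr⁻¹
Fraction remaining after one interval: e^(−kτ) = e^(−0.02318 × 74.0) = 0.1799
R = 1 / (1 − 0.1799) = 1.219
Css,max = 30.3 × 1.219 = 36.95 ng/mL
Css,min = Css,max × e^(−kτ) = 36.95 × 0.1799 ≈ 6.65 ng/mL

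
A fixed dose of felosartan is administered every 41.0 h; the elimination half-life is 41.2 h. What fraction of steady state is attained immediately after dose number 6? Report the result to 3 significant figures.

0.984

k = ln 2 / 41.2 = 0.01682 h⁻¹
f_n = 1 − e^(−nkτ) = 1 − e^(−6 × 0.01682 × 41.0) = 1 − e^(−4.139) = 1 − 0.01594 ≈ 0.984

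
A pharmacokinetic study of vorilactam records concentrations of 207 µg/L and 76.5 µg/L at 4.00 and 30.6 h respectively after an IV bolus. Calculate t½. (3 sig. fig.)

k = ln(C₁/C₂) / (t₂ − t₁) = ln(207/76.5) / (30.6 − 4.00)
  = 0.9954 / 26.60 = 0.03742 h⁻¹
t½ = ln 2 / k = ln 2 / 0.03742 ≈ 18.5 hours

18.5 hours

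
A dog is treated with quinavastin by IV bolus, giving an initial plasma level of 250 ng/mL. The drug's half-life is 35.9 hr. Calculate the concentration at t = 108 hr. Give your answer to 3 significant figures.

k = ln 2 / 35.9 = 0.01931 hr⁻¹
C(t) = C₀ e^(−kt) = 250 × e^(−0.01931 × 108) = 250 × e^(−2.085) = 250 × 0.1243 ≈ 31.1 ng/mL

31.1 ng/mL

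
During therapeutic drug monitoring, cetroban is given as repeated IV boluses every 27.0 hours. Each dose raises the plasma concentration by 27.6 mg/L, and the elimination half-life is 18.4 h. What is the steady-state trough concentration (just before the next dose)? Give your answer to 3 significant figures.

k = ln 2 / 18.4 = 0.03767 h⁻¹
Fraction remaining after one interval: e^(−kτ) = e^(−0.03767 × 27.0) = 0.3616
R = 1 / (1 − 0.3616) = 1.567
Css,max = 27.6 × 1.567 = 43.24 mg/L
Css,min = Css,max × e^(−kτ) = 43.24 × 0.3616 ≈ 15.6 mg/L

15.6 mg/L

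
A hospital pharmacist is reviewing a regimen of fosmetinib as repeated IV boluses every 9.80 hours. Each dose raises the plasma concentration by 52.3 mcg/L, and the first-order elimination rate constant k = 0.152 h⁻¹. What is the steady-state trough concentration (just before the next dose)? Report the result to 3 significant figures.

Fraction remaining after one interval: e^(−kτ) = e^(−0.1520 × 9.80) = 0.2255
R = 1 / (1 − 0.2255) = 1.291
Css,max = 52.3 × 1.291 = 67.52 mcg/L
Css,min = Css,max × e^(−kτ) = 67.52 × 0.2255 ≈ 15.2 mcg/L

15.2 mcg/L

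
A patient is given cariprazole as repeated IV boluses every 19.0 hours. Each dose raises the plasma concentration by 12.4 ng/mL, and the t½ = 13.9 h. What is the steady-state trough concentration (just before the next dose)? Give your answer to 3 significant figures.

k = ln 2 / 13.9 = 0.04987 h⁻¹
Fraction remaining after one interval: e^(−kτ) = e^(−0.04987 × 19.0) = 0.3877
R = 1 / (1 − 0.3877) = 1.633
Css,max = 12.4 × 1.633 = 20.25 ng/mL
Css,min = Css,max × e^(−kτ) = 20.25 × 0.3877 ≈ 7.85 ng/mL

7.85 ng/mL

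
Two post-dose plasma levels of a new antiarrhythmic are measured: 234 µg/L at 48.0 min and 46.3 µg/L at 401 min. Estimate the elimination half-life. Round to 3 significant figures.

151 minutes

k = ln(C₁/C₂) / (t₂ − t₁) = ln(234/46.3) / (401 − 48.0)
  = 1.620 / 353.0 = 0.004590 min⁻¹
t½ = ln 2 / k = ln 2 / 0.004590 ≈ 151 minutes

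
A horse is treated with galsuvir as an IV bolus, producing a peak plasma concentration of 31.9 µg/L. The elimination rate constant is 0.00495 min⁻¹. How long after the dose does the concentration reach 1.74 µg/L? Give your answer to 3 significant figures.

C(t) = C₀ e^(−kt)  ⇒  t = ln(C₀/C) / k
t = ln(31.9/1.74) / 0.004950 = 2.909 / 0.004950 ≈ 588 minutes

588 minutes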